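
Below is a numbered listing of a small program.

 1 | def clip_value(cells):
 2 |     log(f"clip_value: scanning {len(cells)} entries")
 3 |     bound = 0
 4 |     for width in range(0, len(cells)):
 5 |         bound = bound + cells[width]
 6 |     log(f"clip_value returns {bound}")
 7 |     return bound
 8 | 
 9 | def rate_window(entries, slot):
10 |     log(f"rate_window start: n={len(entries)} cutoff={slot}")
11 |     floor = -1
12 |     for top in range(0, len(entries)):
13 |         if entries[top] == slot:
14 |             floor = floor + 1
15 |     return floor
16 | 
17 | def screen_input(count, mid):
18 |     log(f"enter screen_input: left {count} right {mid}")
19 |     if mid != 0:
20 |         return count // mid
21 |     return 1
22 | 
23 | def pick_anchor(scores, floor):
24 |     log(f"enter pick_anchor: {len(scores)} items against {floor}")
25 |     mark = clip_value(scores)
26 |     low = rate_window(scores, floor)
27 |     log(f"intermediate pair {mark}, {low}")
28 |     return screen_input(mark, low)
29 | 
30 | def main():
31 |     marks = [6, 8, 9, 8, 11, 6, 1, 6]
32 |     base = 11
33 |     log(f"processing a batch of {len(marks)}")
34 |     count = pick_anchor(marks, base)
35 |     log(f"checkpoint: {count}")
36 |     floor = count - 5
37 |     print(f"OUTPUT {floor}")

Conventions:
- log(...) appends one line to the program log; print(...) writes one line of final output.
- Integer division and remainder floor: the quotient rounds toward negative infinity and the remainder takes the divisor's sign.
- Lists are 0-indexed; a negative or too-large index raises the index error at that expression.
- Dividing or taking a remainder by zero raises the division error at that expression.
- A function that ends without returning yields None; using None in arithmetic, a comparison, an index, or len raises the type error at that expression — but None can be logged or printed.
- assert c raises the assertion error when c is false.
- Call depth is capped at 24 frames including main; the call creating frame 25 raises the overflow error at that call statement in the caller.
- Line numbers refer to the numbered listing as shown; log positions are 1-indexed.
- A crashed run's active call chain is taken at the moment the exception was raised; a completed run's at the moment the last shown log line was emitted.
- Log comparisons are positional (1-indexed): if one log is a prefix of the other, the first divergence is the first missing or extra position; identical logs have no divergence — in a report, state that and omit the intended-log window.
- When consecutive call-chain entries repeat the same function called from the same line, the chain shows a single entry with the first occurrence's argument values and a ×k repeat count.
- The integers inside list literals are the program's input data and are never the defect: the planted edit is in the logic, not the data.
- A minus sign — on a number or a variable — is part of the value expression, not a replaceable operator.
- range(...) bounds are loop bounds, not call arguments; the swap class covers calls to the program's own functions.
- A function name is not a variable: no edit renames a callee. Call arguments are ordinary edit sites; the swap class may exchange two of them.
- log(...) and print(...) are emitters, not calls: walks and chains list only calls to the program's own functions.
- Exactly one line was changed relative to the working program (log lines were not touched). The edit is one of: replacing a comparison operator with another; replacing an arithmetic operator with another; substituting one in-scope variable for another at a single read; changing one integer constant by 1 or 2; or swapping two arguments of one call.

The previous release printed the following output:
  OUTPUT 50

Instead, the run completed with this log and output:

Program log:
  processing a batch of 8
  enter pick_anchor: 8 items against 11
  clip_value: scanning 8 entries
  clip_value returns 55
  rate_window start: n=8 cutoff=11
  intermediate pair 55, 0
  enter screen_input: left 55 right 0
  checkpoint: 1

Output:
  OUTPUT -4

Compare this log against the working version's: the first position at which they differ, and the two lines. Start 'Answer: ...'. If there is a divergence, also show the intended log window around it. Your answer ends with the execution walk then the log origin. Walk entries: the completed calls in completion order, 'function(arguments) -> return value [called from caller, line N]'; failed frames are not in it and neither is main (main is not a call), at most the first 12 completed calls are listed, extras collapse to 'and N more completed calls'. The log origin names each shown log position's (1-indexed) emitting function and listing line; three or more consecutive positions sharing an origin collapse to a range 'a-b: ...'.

Answer: position 6; shown 'intermediate pair 55, 0' vs intended 'intermediate pair 55, 1'.
Intended log window:
  4: clip_value returns 55
  5: rate_window start: n=8 cutoff=11
  6: intermediate pair 55, 1
  7: enter screen_input: left 55 right 1
Execution walk:
  clip_value([6, 8, 9, 8, 11, 6, 1, 6]) -> 55  [called from pick_anchor, line 25]
  rate_window([6, 8, 9, 8, 11, 6, 1, 6], 11) -> 0  [called from pick_anchor, line 26]
  screen_input(55, 0) -> 1  [called from pick_anchor, line 28]
  pick_anchor([6, 8, 9, 8, 11, 6, 1, 6], 11) -> 1  [called from main, line 34]
Origin of each log line:
  1: emitted by main (line 33)
  2: emitted by pick_anchor (line 24)
  3: emitted by clip_value (line 2)
  4: emitted by clip_value (line 6)
  5: emitted by rate_window (line 10)
  6: emitted by pick_anchor (line 27)
  7: emitted by screen_input (line 18)
  8: emitted by main (line 35)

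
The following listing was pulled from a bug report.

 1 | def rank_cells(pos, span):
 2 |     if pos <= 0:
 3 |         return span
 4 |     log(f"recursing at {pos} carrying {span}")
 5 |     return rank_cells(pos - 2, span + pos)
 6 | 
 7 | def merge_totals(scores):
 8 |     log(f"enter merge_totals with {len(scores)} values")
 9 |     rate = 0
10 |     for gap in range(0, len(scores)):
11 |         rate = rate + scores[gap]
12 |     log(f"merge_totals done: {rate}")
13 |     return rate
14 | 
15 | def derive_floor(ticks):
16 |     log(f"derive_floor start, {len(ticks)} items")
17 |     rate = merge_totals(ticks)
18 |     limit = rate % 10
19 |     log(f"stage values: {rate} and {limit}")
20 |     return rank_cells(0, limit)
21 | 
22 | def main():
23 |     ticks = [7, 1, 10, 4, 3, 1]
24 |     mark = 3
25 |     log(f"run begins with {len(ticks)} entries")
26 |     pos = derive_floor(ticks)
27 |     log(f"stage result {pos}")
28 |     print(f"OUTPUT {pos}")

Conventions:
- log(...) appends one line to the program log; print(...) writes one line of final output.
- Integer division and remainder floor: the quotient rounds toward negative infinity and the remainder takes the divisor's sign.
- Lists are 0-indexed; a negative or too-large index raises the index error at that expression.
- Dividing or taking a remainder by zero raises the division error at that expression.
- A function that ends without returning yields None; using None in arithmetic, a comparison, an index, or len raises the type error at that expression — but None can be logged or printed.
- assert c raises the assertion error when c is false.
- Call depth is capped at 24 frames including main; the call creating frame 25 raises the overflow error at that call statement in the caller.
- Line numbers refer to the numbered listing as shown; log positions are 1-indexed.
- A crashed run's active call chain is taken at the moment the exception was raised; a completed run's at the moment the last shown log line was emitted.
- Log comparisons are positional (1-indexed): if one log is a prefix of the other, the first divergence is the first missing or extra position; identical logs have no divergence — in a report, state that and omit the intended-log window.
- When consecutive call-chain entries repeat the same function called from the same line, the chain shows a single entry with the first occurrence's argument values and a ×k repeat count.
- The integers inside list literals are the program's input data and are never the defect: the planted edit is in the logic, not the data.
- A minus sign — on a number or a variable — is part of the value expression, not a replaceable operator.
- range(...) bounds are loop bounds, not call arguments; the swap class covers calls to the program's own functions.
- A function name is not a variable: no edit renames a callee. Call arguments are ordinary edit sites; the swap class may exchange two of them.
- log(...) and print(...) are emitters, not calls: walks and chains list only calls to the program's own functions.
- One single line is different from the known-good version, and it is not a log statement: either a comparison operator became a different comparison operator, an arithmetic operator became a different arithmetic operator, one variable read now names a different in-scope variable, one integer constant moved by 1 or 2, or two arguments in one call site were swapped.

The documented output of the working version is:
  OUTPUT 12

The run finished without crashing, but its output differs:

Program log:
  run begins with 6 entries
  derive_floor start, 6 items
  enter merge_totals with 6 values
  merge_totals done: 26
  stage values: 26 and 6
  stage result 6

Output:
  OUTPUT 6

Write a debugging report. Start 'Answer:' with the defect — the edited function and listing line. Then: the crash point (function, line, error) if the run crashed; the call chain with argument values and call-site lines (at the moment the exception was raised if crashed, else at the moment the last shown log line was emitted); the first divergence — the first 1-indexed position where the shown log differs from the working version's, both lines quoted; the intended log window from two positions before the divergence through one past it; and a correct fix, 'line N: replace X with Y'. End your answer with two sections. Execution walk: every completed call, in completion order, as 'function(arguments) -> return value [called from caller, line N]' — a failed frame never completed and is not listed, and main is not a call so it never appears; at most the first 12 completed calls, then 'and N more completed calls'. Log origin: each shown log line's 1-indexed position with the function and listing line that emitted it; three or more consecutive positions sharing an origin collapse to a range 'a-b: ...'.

Answer: the defect is in derive_floor at line 20.
Key fact: The earliest visible damage is log position 6 — 'stage result 6' rather than the intended 'recursing at 6 carrying 0'.
Call chain: main.
First divergence: position 6; shown 'stage result 6' vs intended 'recursing at 6 carrying 0'.
Intended log window:
  4: merge_totals done: 26
  5: stage values: 26 and 6
  6: recursing at 6 carrying 0
  7: recursing at 4 carrying 6
Execution walk:
  merge_totals([7, 1, 10, 4, 3, 1]) -> 26  [called from derive_floor, line 17]
  rank_cells(0, 6) -> 6  [called from derive_floor, line 20]
  derive_floor([7, 1, 10, 4, 3, 1]) -> 6  [called from main, line 26]
Origin of each log line:
  1: logged in main at line 25
  2: logged in derive_floor at line 16
  3: logged in merge_totals at line 8
  4: logged in merge_totals at line 12
  5: logged in derive_floor at line 19
  6: logged in main at line 27
A correct fix: line 20: replace `rank_cells(0, limit)` with `rank_cells(limit, 0)`.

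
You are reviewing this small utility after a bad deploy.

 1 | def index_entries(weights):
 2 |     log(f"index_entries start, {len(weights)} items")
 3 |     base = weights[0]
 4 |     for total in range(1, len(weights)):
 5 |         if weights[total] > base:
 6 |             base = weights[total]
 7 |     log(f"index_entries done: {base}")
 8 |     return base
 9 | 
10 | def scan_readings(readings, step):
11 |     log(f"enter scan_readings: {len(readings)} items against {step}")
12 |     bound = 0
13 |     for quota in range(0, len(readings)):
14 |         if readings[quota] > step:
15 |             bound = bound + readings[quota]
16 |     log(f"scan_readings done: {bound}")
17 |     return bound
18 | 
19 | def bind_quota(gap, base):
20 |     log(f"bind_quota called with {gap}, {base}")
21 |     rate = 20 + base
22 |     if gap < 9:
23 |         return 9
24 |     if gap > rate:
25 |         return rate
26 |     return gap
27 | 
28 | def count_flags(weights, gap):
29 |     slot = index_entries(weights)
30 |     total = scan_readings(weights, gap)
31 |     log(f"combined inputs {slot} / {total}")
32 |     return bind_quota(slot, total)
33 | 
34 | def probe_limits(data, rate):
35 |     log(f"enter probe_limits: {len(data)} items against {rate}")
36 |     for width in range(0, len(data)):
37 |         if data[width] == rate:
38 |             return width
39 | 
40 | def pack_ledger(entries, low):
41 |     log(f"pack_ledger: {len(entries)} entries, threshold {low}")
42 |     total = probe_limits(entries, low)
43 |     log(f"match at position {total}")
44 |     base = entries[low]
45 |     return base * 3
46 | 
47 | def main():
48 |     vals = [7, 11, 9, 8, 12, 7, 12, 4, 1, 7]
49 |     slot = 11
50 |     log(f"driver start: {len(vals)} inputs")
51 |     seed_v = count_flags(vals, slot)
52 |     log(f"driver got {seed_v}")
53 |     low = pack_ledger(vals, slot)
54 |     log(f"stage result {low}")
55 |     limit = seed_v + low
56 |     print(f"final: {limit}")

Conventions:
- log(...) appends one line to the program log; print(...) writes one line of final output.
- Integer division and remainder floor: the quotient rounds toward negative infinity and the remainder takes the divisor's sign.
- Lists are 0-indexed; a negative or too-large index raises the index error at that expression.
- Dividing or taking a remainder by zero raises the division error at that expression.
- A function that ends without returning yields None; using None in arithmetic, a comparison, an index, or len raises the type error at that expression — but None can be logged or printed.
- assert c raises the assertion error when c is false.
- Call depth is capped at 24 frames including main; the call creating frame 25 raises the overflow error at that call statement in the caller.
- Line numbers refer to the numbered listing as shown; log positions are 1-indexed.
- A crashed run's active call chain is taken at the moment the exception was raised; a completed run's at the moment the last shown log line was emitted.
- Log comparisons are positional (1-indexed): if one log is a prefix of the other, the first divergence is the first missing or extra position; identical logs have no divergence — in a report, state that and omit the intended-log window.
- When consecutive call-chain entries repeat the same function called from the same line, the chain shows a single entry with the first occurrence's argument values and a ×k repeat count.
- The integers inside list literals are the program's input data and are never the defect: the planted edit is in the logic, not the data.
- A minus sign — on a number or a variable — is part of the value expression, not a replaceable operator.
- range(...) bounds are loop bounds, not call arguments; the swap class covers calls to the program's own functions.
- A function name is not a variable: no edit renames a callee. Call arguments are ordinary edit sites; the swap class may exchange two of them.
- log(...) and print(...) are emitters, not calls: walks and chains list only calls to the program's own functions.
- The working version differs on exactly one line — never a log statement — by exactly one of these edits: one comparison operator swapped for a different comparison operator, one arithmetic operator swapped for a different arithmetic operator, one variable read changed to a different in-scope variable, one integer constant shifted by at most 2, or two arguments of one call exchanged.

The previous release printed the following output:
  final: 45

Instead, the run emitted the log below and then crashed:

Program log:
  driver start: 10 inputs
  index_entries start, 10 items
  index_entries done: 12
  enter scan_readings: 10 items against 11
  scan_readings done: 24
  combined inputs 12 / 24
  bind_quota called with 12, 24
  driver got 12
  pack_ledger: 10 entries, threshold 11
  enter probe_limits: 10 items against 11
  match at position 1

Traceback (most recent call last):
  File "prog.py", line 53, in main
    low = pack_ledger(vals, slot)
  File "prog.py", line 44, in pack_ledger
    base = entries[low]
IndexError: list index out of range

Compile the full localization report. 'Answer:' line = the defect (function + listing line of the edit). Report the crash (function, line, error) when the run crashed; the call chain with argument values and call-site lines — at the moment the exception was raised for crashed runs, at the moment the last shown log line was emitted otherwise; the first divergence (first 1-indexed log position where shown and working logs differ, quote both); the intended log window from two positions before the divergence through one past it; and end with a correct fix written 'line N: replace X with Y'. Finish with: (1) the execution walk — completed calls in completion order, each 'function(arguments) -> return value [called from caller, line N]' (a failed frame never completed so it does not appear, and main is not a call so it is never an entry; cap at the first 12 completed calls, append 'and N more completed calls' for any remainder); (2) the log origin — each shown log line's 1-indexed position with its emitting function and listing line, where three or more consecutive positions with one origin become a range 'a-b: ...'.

Answer: the defect is in pack_ledger at line 44.
Key observation: The shown log is a 11-line prefix of the intended one, whose next entry is 'stage result 33'.
Crash: pack_ledger, line 44, IndexError.
Call chain: main -> pack_ledger([7, 11, 9, 8, 12, 7, 12, 4, 1, 7], 11) (called at line 53).
First divergence: position 12 (shown log ended at 11 lines; the working version continues: 'stage result 33').
Intended log window:
  10: enter probe_limits: 10 items against 11
  11: match at position 1
  12: stage result 33
Execution walk:
  index_entries([7, 11, 9, 8, 12, 7, 12, 4, 1, 7]) -> 12  [called from count_flags, line 29]
  scan_readings([7, 11, 9, 8, 12, 7, 12, 4, 1, 7], 11) -> 24  [called from count_flags, line 30]
  bind_quota(12, 24) -> 12  [called from count_flags, line 32]
  count_flags([7, 11, 9, 8, 12, 7, 12, 4, 1, 7], 11) -> 12  [called from main, line 51]
  probe_limits([7, 11, 9, 8, 12, 7, 12, 4, 1, 7], 11) -> 1  [called from pack_ledger, line 42]
Log origins:
  1 — main, line 50
  2 — index_entries, line 2
  3 — index_entries, line 7
  4 — scan_readings, line 11
  5 — scan_readings, line 16
  6 — count_flags, line 31
  7 — bind_quota, line 20
  8 — main, line 52
  9 — pack_ledger, line 41
  10 — probe_limits, line 35
  11 — pack_ledger, line 43
A correct fix: line 44: replace `low` with `total`.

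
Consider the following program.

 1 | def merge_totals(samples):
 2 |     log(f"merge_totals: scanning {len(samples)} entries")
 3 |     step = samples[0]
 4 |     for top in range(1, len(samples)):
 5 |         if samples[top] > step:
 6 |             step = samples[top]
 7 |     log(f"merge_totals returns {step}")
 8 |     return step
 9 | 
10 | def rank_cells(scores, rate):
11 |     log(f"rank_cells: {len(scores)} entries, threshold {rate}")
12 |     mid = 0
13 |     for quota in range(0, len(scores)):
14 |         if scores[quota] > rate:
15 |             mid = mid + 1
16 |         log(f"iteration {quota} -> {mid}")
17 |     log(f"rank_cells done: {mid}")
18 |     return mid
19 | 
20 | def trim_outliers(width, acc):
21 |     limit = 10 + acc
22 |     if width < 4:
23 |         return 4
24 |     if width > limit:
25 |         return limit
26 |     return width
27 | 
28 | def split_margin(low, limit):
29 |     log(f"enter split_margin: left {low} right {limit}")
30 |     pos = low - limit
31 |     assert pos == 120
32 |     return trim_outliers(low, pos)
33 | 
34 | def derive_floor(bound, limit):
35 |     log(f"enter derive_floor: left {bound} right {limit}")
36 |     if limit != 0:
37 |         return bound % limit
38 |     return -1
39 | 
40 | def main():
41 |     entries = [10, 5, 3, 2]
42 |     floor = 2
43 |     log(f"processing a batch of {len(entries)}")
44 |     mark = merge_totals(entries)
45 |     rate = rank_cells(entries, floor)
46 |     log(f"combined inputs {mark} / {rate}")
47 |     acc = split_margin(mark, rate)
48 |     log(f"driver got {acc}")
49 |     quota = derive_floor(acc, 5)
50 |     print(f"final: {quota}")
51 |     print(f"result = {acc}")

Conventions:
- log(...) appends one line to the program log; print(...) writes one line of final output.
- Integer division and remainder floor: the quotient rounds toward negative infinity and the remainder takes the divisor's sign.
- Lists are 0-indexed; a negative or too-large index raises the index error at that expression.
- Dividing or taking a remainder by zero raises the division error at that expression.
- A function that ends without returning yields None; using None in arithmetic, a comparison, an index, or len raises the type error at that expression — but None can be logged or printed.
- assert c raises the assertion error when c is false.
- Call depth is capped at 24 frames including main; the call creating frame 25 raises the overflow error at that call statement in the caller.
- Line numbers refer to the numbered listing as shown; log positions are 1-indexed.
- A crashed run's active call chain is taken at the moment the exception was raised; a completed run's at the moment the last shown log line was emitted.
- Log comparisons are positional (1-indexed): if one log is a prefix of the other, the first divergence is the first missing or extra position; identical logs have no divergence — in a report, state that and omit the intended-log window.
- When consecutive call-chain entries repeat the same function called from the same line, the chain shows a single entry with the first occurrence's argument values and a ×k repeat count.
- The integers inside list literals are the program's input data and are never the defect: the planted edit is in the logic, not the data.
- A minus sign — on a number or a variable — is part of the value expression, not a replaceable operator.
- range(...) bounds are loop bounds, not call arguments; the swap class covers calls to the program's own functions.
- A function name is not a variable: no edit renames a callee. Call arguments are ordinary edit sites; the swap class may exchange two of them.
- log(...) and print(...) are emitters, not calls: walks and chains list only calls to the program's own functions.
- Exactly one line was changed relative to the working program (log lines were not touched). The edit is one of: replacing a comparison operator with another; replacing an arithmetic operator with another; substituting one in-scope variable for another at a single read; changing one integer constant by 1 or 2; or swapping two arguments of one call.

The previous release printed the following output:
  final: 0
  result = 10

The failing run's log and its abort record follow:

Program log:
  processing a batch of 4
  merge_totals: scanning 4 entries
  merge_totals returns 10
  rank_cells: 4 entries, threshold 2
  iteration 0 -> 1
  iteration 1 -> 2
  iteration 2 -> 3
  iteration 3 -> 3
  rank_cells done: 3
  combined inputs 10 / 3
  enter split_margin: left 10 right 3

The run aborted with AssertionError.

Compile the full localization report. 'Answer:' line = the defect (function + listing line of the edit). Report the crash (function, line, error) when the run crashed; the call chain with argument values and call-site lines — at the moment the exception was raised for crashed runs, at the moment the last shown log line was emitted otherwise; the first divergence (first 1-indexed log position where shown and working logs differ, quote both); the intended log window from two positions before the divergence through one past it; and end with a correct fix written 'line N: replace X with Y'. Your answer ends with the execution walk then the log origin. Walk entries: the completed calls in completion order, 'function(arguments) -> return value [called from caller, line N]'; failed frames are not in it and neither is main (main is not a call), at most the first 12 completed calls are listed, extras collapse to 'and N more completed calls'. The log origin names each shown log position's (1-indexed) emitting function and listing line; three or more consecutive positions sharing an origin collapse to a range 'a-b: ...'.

Answer: the defect is in split_margin at line 31.
Key fact: After 11 matching log lines the faulty run goes silent, while the working version continues with 'driver got 10'.
Crash: split_margin, line 31, AssertionError.
Call chain: main -> split_margin(10, 3) (called at line 47).
First divergence: position 12 (shown log ended at 11 lines; the working version continues: 'driver got 10').
Intended log window:
  10: combined inputs 10 / 3
  11: enter split_margin: left 10 right 3
  12: driver got 10
  13: enter derive_floor: left 10 right 5
Execution walk:
  merge_totals([10, 5, 3, 2]) -> 10  [called from main, line 44]
  rank_cells([10, 5, 3, 2], 2) -> 3  [called from main, line 45]
Origin of each log line:
  1: emitted by main (line 43)
  2: emitted by merge_totals (line 2)
  3: emitted by merge_totals (line 7)
  4: emitted by rank_cells (line 11)
  5-8: emitted by rank_cells (line 16)
  9: emitted by rank_cells (line 17)
  10: emitted by main (line 46)
  11: emitted by split_margin (line 29)
A correct fix: line 31: replace `==` with `<=`.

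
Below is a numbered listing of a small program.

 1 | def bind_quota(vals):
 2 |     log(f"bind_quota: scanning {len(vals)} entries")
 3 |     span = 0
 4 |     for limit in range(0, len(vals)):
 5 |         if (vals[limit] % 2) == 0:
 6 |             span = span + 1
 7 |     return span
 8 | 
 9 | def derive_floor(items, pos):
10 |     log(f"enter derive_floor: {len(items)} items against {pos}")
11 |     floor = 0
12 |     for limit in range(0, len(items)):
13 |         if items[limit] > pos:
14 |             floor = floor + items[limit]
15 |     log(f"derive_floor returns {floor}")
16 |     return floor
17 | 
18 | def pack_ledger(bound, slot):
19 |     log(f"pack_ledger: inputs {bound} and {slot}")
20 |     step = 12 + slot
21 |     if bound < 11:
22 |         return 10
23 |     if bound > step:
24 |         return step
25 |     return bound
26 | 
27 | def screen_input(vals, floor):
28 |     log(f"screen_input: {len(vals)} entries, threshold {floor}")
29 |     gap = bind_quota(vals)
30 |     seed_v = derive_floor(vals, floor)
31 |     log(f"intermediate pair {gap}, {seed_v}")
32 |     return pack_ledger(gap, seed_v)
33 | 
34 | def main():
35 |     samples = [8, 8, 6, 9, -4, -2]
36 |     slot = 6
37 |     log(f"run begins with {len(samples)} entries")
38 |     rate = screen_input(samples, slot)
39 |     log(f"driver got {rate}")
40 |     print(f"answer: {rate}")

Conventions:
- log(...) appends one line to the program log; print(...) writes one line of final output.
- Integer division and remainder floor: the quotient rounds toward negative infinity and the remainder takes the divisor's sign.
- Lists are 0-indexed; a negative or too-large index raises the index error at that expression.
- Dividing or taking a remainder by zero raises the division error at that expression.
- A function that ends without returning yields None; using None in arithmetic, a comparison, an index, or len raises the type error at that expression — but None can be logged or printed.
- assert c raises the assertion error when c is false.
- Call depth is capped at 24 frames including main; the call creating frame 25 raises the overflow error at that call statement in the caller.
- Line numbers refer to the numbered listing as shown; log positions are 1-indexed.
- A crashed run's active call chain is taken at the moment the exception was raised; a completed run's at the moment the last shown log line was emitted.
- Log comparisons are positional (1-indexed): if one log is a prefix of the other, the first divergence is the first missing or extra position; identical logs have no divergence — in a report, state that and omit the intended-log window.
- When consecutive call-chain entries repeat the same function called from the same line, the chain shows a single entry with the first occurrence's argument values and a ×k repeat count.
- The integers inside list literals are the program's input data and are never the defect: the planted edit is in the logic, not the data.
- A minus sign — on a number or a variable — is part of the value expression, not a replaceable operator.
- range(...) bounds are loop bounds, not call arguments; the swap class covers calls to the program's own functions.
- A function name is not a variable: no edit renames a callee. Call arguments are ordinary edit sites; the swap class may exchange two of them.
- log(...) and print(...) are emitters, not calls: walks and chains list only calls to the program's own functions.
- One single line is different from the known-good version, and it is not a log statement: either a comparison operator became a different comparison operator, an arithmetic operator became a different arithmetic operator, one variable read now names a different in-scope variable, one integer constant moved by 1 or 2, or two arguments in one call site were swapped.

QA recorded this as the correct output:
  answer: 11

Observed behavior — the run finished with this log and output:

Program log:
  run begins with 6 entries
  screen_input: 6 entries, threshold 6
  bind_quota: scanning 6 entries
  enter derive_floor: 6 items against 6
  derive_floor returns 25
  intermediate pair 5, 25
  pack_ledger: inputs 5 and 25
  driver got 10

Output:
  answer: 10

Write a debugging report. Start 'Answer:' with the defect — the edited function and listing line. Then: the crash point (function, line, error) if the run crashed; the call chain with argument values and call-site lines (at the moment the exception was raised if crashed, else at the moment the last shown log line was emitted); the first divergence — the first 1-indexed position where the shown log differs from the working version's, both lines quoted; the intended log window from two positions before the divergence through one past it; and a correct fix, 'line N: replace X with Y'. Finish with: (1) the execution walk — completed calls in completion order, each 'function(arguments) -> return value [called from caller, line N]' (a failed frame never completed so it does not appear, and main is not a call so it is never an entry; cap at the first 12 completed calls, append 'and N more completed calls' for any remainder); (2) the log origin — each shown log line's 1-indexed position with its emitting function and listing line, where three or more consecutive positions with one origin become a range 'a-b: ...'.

Answer: the defect is in pack_ledger at line 22.
Key fact: The earliest visible damage is log position 8 — 'driver got 10' rather than the intended 'driver got 11'.
Call chain: main.
First divergence: at position 8 the run shows 'driver got 10' where the working version logs 'driver got 11'.
Intended log window:
  6: intermediate pair 5, 25
  7: pack_ledger: inputs 5 and 25
  8: driver got 11
Execution walk:
  bind_quota([8, 8, 6, 9, -4, -2]) -> 5  [called from screen_input, line 29]
  derive_floor([8, 8, 6, 9, -4, -2], 6) -> 25  [called from screen_input, line 30]
  pack_ledger(5, 25) -> 10  [called from screen_input, line 32]
  screen_input([8, 8, 6, 9, -4, -2], 6) -> 10  [called from main, line 38]
Log origins:
  1: from main, line 37
  2: from screen_input, line 28
  3: from bind_quota, line 2
  4: from derive_floor, line 10
  5: from derive_floor, line 15
  6: from screen_input, line 31
  7: from pack_ledger, line 19
  8: from main, line 39
A correct fix: line 22: replace `10` with `11`.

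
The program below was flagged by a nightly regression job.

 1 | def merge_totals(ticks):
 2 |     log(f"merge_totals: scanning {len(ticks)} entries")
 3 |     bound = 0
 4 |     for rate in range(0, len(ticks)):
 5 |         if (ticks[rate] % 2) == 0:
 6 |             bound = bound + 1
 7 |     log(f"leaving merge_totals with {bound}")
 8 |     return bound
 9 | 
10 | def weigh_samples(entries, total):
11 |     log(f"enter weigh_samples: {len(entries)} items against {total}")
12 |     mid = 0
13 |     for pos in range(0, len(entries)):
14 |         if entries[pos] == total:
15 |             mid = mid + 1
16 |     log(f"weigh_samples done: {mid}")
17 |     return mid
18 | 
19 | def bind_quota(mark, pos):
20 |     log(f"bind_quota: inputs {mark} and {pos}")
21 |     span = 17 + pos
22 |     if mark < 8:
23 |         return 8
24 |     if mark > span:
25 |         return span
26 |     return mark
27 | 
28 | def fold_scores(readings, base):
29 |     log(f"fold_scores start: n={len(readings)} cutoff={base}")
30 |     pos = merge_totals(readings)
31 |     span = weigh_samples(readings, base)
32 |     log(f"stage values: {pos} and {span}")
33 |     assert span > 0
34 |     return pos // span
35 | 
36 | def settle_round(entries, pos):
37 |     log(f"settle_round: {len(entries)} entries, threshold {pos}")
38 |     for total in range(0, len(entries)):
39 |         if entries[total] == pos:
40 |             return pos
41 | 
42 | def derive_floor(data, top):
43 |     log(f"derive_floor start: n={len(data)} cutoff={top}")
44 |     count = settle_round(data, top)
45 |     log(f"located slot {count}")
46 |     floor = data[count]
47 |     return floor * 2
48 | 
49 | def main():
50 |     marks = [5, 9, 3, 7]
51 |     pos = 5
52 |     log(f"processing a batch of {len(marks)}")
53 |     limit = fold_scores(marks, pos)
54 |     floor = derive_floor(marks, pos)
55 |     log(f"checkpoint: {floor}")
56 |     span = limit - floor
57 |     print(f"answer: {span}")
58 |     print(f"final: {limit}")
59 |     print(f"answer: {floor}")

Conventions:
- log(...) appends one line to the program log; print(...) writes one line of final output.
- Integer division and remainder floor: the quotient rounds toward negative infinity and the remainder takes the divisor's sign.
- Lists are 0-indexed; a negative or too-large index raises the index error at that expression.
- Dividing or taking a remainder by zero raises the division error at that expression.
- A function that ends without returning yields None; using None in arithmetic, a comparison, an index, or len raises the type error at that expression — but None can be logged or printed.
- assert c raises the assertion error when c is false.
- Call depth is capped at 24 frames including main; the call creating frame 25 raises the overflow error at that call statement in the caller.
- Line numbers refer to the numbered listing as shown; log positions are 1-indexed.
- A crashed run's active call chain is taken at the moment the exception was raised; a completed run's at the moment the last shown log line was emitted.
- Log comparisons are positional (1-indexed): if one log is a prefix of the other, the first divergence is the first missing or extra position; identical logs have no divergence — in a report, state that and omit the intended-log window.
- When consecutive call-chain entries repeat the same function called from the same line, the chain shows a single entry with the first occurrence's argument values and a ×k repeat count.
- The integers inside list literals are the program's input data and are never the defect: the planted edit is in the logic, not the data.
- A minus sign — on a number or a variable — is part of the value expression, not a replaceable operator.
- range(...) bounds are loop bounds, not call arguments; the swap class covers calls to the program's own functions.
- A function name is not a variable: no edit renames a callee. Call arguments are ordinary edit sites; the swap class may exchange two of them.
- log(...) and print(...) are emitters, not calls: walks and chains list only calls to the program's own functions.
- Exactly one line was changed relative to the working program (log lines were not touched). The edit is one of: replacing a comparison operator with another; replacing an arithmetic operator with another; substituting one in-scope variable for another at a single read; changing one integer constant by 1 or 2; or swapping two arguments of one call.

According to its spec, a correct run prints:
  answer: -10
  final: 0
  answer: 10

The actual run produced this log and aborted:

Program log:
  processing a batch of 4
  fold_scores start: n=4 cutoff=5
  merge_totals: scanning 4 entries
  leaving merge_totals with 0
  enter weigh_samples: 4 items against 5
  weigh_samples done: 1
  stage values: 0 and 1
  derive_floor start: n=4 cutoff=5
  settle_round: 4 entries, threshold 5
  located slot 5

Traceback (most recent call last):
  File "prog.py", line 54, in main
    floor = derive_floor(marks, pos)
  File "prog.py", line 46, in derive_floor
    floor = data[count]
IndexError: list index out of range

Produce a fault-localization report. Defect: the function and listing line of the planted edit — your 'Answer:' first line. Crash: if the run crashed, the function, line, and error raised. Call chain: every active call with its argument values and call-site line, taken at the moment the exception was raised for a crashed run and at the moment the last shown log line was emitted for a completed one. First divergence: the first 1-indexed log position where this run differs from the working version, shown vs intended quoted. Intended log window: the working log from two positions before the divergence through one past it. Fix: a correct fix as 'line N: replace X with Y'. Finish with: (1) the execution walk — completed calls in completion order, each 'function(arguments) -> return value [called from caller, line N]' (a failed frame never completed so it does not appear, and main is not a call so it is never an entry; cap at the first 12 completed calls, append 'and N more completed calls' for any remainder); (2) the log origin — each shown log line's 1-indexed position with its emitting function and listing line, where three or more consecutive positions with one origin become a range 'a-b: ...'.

Answer: the defect is in settle_round at line 40.
Core observation: At log position 10 the runs split — shown 'located slot 5', but the working version logs 'located slot 0'.
Crash: derive_floor, line 46, IndexError.
Call chain: main -> derive_floor([5, 9, 3, 7], 5) (called at line 54).
First divergence: position 10 — shown 'located slot 5', intended 'located slot 0'.
Intended log window:
  8: derive_floor start: n=4 cutoff=5
  9: settle_round: 4 entries, threshold 5
  10: located slot 0
  11: checkpoint: 10
Execution walk:
  merge_totals([5, 9, 3, 7]) -> 0  [called from fold_scores, line 30]
  weigh_samples([5, 9, 3, 7], 5) -> 1  [called from fold_scores, line 31]
  fold_scores([5, 9, 3, 7], 5) -> 0  [called from main, line 53]
  settle_round([5, 9, 3, 7], 5) -> 5  [called from derive_floor, line 44]
Origin of each log line:
  1: emitted by main (line 52)
  2: emitted by fold_scores (line 29)
  3: emitted by merge_totals (line 2)
  4: emitted by merge_totals (line 7)
  5: emitted by weigh_samples (line 11)
  6: emitted by weigh_samples (line 16)
  7: emitted by fold_scores (line 32)
  8: emitted by derive_floor (line 43)
  9: emitted by settle_round (line 37)
  10: emitted by derive_floor (line 45)
A correct fix: line 40: replace `pos` with `total`.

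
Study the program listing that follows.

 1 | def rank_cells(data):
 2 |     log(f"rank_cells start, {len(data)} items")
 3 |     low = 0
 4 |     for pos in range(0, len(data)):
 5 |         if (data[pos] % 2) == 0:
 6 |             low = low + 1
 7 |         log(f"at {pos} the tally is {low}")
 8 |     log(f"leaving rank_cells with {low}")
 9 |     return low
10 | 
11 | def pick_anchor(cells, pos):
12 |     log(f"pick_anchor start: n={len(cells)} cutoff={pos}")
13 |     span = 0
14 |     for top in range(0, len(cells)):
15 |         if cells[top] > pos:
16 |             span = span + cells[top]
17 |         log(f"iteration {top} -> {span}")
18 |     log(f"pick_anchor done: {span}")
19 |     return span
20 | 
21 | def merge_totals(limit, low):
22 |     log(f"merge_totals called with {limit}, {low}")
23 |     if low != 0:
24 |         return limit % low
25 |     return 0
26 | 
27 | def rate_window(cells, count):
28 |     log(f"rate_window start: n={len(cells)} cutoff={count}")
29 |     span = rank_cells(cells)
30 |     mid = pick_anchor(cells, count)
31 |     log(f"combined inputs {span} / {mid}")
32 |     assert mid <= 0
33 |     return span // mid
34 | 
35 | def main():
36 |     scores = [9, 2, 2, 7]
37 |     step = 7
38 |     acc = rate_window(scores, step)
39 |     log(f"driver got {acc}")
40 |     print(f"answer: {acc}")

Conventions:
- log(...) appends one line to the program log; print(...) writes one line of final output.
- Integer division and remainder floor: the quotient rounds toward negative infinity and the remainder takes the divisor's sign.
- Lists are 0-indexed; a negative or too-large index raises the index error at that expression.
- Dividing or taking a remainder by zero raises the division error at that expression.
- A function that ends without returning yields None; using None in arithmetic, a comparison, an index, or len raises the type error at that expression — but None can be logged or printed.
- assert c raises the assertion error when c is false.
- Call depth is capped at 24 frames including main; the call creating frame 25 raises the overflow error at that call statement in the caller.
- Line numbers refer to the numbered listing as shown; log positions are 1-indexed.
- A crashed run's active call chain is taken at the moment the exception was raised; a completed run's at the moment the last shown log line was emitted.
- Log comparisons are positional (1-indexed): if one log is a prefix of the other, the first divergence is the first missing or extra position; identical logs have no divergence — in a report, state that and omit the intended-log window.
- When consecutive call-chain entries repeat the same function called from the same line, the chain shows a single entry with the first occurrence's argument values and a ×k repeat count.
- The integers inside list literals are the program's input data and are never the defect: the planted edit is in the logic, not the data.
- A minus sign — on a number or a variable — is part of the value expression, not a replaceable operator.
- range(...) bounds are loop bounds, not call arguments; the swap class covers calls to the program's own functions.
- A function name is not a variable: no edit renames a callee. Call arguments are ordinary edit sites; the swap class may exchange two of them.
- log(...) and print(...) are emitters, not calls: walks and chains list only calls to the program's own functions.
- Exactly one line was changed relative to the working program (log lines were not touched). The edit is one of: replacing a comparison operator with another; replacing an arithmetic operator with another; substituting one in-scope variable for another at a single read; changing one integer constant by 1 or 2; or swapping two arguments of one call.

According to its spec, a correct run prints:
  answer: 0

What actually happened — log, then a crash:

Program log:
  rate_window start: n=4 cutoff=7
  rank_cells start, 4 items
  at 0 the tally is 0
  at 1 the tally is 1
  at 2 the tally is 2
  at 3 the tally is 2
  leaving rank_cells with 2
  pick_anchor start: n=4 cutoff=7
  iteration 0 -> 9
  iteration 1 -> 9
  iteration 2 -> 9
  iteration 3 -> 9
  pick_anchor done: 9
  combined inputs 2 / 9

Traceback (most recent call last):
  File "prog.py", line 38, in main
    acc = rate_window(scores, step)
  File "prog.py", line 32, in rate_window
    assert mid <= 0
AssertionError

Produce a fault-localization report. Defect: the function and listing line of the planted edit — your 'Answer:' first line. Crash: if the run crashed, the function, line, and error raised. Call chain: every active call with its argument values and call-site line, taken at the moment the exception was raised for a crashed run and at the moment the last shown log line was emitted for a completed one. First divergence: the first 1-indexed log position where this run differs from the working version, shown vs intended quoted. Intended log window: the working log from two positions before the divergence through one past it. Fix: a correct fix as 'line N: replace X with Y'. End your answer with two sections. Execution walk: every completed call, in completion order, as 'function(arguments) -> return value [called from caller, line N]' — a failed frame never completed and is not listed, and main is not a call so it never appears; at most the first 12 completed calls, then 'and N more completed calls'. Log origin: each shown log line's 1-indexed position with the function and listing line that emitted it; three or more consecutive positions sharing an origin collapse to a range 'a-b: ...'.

Answer: the defect is in rate_window at line 32.
Core observation: The faulty run's log stops after 14 lines; the working version's next line would be 'driver got 0'.
Crash: rate_window, line 32, AssertionError.
Call chain: main -> rate_window([9, 2, 2, 7], 7) (called at line 38).
First divergence: position 15 (shown log ended at 14 lines; the working version continues: 'driver got 0').
Intended log window:
  13: pick_anchor done: 9
  14: combined inputs 2 / 9
  15: driver got 0
Execution walk:
  rank_cells([9, 2, 2, 7]) -> 2  [called from rate_window, line 29]
  pick_anchor([9, 2, 2, 7], 7) -> 9  [called from rate_window, line 30]
Log origin:
  1: logged in rate_window at line 28
  2: logged in rank_cells at line 2
  3-6: logged in rank_cells at line 7
  7: logged in rank_cells at line 8
  8: logged in pick_anchor at line 12
  9-12: logged in pick_anchor at line 17
  13: logged in pick_anchor at line 18
  14: logged in rate_window at line 31
A correct fix: line 32: replace `<=` with `>`.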